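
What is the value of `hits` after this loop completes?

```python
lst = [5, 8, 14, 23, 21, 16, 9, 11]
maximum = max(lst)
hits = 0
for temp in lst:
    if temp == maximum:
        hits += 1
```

Count of max value 23 in [5, 8, 14, 23, 21, 16, 9, 11]
`hits` takes the values: 0 → 1

Answer: 1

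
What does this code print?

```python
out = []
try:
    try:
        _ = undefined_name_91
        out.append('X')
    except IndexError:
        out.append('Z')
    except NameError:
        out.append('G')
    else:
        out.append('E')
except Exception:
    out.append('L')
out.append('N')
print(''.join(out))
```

Execution trace: 'G' (inner except NameError) → 'N' (after the try/except). Output: GN

Answer: GN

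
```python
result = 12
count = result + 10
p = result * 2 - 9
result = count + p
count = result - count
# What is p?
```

Trace:
`result = 12` → result = 12
`count = result + 10` → count = 22
`p = result * 2 - 9` → p = 15
`result = count + p` → result = 37
`count = result - count` → count = 15
So p = 15

Answer: 15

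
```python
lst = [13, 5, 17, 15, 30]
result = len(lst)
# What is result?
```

Trace:
`lst = [13, 5, 17, 15, 30]` → lst = [13, 5, 17, 15, 30]
`result = len(lst)` → result = 5
So result = 5

Answer: 5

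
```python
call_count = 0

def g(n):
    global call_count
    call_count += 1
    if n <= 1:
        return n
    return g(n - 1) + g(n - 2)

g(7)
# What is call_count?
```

Calls(n) = 1 + Calls(n-1) + Calls(n-2); Calls(0)=Calls(1)=1. For n=7 this gives 41.

Answer: 41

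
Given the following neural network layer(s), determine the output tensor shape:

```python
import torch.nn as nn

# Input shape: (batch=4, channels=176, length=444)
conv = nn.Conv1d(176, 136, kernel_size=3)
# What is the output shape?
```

Input: (4, 176, 444) -> Output: (4, 136, 442)

Answer: (4, 136, 442)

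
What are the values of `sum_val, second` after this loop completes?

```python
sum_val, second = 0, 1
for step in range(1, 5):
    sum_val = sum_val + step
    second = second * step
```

Sum and factorial of 1 to 4
`sum_val, second` takes the values: (0, 1) → (1, 1) → (3, 1) → (3, 2) → (6, 2) → (6, 6) → (10, 6) → (10, 24)

Answer: 10, 24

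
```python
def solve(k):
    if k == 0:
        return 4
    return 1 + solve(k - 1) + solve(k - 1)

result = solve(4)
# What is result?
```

solve(k) = 1 + 2·solve(k-1), solve(0)=4. Closed form: (4+1)·2^4 - 1 = 79.

Answer: 79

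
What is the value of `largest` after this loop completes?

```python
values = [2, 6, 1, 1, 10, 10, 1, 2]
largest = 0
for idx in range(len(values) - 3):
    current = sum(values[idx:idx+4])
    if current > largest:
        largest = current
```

Max sum of 4-element window in [2, 6, 1, 1, 10, 10, 1, 2]
`largest` takes the values: 0 → 10 → 18 → 22 → 23

Answer: 23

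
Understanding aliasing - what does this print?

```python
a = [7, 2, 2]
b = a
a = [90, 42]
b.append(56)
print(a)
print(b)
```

Key concept: rebinding vs mutation: a is rebound to a new list, b still points at the original.
Step by step:
`a = [7, 2, 2]` → a = [7, 2, 2]
`b = a` → b = [7, 2, 2] (same object as a)
`a = [90, 42]` → a = [90, 42]
`b.append(56)` → b = [7, 2, 2, 56]
`print(a)` → prints [90, 42]
`print(b)` → prints [7, 2, 2, 56]

Answer:
[90, 42]
[7, 2, 2, 56]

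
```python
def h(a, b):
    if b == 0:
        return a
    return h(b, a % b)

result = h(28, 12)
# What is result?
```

h(28, 12) -> h(12, 4) -> h(4, 0) -> 4

Answer: 4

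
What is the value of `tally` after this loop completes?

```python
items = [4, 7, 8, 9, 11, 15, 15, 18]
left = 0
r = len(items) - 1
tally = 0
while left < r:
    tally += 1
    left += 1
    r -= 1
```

Iterations until pointers meet (list length 8)
`tally` takes the values: 0 → 1 → 2 → 3 → 4

Answer: 4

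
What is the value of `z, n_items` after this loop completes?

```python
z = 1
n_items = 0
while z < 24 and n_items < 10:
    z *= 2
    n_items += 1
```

Double until >= 24 or 10 iterations
`z, n_items` takes the values: (1, 0) → (2, 0) → (2, 1) → (4, 1) → (4, 2) → (8, 2) → (8, 3) → (16, 3) → (16, 4) → (32, 4) → (32, 5)

Answer: 32, 5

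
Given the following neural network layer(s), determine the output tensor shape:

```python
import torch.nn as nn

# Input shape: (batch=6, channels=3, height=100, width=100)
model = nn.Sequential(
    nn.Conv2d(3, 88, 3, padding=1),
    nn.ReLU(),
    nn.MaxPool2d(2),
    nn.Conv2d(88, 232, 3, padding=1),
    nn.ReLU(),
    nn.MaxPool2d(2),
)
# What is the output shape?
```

Input: (6, 3, 100, 100) -> after first Conv2d: (6, 88, 100, 100) -> after first MaxPool2d: (6, 88, 50, 50) -> after second Conv2d: (6, 232, 50, 50) -> Output: (6, 232, 25, 25)

Answer: (6, 232, 25, 25)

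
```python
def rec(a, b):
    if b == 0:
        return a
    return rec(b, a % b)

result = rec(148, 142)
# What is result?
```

rec(148, 142) -> rec(142, 6) -> rec(6, 4) -> rec(4, 2) -> rec(2, 0) -> 2

Answer: 2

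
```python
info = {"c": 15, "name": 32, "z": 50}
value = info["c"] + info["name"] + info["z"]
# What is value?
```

Trace:
`info = {"c": 15, "name": 32, "z": 50}` → info = {'c': 15, 'name': 32, 'z': 50}
`value = info["c"] + info["name"] + info["z"]` → value = 97
So value = 97

Answer: 97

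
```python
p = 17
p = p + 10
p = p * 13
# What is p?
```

Trace:
`p = 17` → p = 17
`p = p + 10` → p = 27
`p = p * 13` → p = 351
So p = 351

Answer: 351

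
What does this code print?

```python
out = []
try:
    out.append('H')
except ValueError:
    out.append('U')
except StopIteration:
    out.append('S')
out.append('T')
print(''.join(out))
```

Execution trace: 'H' (try body, no exception) → 'T' (after the try/except). Output: HT

Answer: HT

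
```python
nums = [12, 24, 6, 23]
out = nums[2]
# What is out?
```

Trace:
`nums = [12, 24, 6, 23]` → nums = [12, 24, 6, 23]
`out = nums[2]` → out = 6
So out = 6

Answer: 6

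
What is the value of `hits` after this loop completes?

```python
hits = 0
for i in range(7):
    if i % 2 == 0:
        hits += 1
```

Count numbers divisible by 2 in range(7)
`hits` takes the values: 0 → 1 → 2 → 3 → 4

Answer: 4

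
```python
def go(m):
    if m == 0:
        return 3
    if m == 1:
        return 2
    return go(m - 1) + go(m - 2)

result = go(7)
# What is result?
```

Build up from base cases: go(0)=3, go(1)=2, go(2)=5, go(3)=7, go(4)=12, go(5)=19, go(6)=31, ..., go(7)=50

Answer: 50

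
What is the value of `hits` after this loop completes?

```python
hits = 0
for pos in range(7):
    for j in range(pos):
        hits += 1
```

Triangle number: 0+1+2+...+6
`hits` takes the values: 0 → 1 → 2 → 3 → 4 → 5 → 6 → 7 → 8 → 9 → 10 → 11 → 12 → 13 → 14 → 15 → 16 → 17 → 18 → 19 → 20 → 21

Answer: 21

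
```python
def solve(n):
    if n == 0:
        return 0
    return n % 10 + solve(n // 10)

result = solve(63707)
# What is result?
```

Sum of digits of 63707: 7 + 0 + 7 + 3 + 6 = 23

Answer: 23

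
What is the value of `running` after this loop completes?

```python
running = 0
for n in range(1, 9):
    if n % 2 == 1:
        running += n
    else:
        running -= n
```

Add odd, subtract even
`running` takes the values: 0 → 1 → -1 → 2 → -2 → 3 → -3 → 4 → -4

Answer: -4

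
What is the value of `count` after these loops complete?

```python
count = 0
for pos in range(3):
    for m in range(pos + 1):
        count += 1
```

Triangle: 1 + 2 + ... + 3
`count` takes the values: 0 → 1 → 2 → 3 → 4 → 5 → 6

Answer: 6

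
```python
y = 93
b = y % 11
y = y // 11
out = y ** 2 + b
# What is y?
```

Trace:
`y = 93` → y = 93
`b = y % 11` → b = 5
`y = y // 11` → y = 8
`out = y ** 2 + b` → out = 69
So y = 8

Answer: 8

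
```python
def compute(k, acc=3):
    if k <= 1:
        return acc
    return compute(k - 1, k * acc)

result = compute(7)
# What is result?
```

Accumulator trace (n, acc): (7, 3) -> (6, 21) -> (5, 126) -> (4, 630) -> (3, 2520) -> (2, 7560) -> (1, 15120) -> return 15120

Answer: 15120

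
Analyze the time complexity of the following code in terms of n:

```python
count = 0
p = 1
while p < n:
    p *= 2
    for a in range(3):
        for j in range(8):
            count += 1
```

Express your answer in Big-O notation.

Each loop level contributes: log n × 1 × 1. Multiplying the contributions gives O(log n).

Answer: O(log n)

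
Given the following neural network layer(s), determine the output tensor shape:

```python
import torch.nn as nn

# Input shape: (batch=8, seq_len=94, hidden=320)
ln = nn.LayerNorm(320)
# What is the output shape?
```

Input: (8, 94, 320) -> Output: (8, 94, 320)

Answer: (8, 94, 320)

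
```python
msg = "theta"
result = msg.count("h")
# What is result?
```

Trace:
`msg = "theta"` → msg = 'theta'
`result = msg.count("h")` → result = 1
So result = 1

Answer: 1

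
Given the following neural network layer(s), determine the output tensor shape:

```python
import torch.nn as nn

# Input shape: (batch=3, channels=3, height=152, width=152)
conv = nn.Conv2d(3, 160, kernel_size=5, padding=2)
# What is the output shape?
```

Input: (3, 3, 152, 152) -> Output: (3, 160, 152, 152)

Answer: (3, 160, 152, 152)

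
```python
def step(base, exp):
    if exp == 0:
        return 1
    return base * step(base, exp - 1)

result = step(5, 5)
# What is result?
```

step(5, 5) = 5 * 5 * 5 * 5 * 5 = 3125

Answer: 3125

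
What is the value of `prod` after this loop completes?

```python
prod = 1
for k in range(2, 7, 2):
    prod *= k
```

Product of even numbers 2 to 6
`prod` takes the values: 1 → 2 → 8 → 48

Answer: 48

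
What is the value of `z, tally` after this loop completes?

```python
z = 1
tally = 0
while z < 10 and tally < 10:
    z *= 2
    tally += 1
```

Double until >= 10 or 10 iterations
`z, tally` takes the values: (1, 0) → (2, 0) → (2, 1) → (4, 1) → (4, 2) → (8, 2) → (8, 3) → (16, 3) → (16, 4)

Answer: 16, 4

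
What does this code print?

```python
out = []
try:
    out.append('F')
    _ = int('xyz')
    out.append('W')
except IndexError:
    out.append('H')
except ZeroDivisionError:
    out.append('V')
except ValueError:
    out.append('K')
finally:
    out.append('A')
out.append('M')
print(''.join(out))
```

Execution trace: 'F' (try body) → 'K' (except ValueError) → 'A' (finally) → 'M' (after the try/except). Output: FKAM

Answer: FKAM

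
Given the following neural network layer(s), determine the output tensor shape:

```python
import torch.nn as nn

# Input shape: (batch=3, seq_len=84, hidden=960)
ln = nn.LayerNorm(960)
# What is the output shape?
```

Input: (3, 84, 960) -> Output: (3, 84, 960)

Answer: (3, 84, 960)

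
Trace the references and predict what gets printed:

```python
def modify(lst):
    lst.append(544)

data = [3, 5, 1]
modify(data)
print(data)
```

Key concept: function modifies passed list.
Step by step:
`data = [3, 5, 1]` → data = [3, 5, 1]
`modify(data)` → data = [3, 5, 1, 544]
`print(data)` → prints [3, 5, 1, 544]

Answer: [3, 5, 1, 544]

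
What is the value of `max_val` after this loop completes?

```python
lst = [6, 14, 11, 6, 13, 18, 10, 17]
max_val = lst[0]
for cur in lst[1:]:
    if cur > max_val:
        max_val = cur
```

Maximum of [6, 14, 11, 6, 13, 18, 10, 17]
`max_val` takes the values: 6 → 14 → 18

Answer: 18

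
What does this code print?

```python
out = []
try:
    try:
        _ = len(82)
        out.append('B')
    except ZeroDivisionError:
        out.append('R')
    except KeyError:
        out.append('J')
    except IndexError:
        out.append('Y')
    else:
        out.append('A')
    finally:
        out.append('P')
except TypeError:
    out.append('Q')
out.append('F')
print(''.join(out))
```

Execution trace: 'P' (finally) → 'Q' (outer except TypeError) → 'F' (after the try/except). Output: PQF

Answer: PQF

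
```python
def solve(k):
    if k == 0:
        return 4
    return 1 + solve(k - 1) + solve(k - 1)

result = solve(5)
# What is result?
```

solve(k) = 1 + 2·solve(k-1), solve(0)=4. Closed form: (4+1)·2^5 - 1 = 159.

Answer: 159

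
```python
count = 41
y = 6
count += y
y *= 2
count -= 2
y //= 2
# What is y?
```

Trace:
`count = 41` → count = 41
`y = 6` → y = 6
`count += y` → count = 47
`y *= 2` → y = 12
`count -= 2` → count = 45
`y //= 2` → y = 6
So y = 6

Answer: 6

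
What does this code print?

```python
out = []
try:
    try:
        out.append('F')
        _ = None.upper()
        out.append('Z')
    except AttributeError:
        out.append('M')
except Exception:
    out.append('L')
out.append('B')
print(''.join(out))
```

Execution trace: 'F' (inner try body) → 'M' (inner except AttributeError) → 'B' (after the try/except). Output: FMB

Answer: FMB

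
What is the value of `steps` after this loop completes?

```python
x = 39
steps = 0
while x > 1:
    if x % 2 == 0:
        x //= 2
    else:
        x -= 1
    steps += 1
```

Steps to reduce 39 to 1
`steps` takes the values: 0 → 1 → 2 → 3 → 4 → 5 → 6 → 7 → 8

Answer: 8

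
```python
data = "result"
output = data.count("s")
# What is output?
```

Trace:
`data = "result"` → data = 'result'
`output = data.count("s")` → output = 1
So output = 1

Answer: 1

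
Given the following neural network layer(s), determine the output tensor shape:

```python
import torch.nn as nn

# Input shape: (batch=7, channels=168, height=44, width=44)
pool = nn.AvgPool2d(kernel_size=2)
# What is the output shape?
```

Input: (7, 168, 44, 44) -> Output: (7, 168, 22, 22)

Answer: (7, 168, 22, 22)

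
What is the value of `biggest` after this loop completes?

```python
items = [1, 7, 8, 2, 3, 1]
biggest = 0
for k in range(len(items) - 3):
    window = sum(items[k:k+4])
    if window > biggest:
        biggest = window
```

Max sum of 4-element window in [1, 7, 8, 2, 3, 1]
`biggest` takes the values: 0 → 18 → 20

Answer: 20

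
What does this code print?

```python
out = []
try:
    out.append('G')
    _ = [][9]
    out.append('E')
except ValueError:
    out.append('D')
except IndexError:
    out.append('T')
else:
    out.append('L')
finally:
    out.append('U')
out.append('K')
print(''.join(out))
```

Execution trace: 'G' (try body) → 'T' (except IndexError) → 'U' (finally) → 'K' (after the try/except). Output: GTUK

Answer: GTUK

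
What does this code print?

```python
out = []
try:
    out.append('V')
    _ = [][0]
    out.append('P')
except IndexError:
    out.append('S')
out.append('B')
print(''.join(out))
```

Execution trace: 'V' (try body) → 'S' (except IndexError) → 'B' (after the try/except). Output: VSB

Answer: VSB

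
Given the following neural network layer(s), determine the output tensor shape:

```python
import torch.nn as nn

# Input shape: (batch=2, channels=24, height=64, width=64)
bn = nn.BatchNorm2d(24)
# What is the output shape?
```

Input: (2, 24, 64, 64) -> Output: (2, 24, 64, 64)

Answer: (2, 24, 64, 64)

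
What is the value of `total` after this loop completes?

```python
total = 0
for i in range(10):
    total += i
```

Sum of 0 to 9 = 45
`total` takes the values: 0 → 1 → 3 → 6 → 10 → 15 → 21 → 28 → 36 → 45

Answer: 45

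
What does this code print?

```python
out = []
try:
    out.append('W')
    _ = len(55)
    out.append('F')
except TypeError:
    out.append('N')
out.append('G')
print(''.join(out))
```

Execution trace: 'W' (try body) → 'N' (except TypeError) → 'G' (after the try/except). Output: WNG

Answer: WNG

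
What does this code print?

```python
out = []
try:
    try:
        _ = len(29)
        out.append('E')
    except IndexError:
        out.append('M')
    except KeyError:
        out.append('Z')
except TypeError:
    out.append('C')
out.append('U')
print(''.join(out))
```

Execution trace: 'C' (outer except TypeError) → 'U' (after the try/except). Output: CU

Answer: CU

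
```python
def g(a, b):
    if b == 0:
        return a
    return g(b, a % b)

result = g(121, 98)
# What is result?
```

g(121, 98) -> g(98, 23) -> g(23, 6) -> g(6, 5) -> g(5, 1) -> g(1, 0) -> 1

Answer: 1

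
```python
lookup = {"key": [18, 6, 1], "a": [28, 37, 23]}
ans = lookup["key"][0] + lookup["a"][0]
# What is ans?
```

Trace:
`lookup = {"key": [18, 6, 1], "a": [28, 37, 23]}` → lookup = {'key': [18, 6, 1], 'a': [28, 37, 23]}
`ans = lookup["key"][0] + lookup["a"][0]` → ans = 46
So ans = 46

Answer: 46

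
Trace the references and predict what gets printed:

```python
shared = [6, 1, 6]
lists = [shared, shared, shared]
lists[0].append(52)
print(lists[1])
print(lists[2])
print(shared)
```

Key concept: list of same reference.
Step by step:
`shared = [6, 1, 6]` → shared = [6, 1, 6]
`lists = [shared, shared, shared]` → lists = [[6, 1, 6], [6, 1, 6], [6, 1, 6]]
`lists[0].append(52)` → shared = [6, 1, 6, 52]; lists = [[6, 1, 6, 52], [6, 1, 6, 52], [6, 1, 6, 52]]
`print(lists[1])` → prints [6, 1, 6, 52]
`print(lists[2])` → prints [6, 1, 6, 52]
`print(shared)` → prints [6, 1, 6, 52]

Answer:
[6, 1, 6, 52]
[6, 1, 6, 52]
[6, 1, 6, 52]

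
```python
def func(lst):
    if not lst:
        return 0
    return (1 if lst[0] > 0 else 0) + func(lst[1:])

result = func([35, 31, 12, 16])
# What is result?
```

Count of positive elements in [35, 31, 12, 16] = 4

Answer: 4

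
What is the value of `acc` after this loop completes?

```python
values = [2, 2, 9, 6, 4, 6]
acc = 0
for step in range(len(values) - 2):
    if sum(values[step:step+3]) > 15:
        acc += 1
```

Count windows with sum > 15
`acc` takes the values: 0 → 1 → 2 → 3

Answer: 3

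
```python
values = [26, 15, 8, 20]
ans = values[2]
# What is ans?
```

Trace:
`values = [26, 15, 8, 20]` → values = [26, 15, 8, 20]
`ans = values[2]` → ans = 8
So ans = 8

Answer: 8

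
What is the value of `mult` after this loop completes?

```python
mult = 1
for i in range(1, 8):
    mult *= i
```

7! = 5040
`mult` takes the values: 1 → 2 → 6 → 24 → 120 → 720 → 5040

Answer: 5040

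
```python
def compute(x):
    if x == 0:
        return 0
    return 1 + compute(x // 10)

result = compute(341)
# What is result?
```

Count of digits of 341: 3

Answer: 3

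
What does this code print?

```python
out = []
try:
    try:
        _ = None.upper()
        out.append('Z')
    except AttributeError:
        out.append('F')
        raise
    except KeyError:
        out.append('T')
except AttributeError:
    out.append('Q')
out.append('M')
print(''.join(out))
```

Execution trace: 'F' (inner except AttributeError) → 'Q' (outer except AttributeError) → 'M' (after the try/except). Output: FQM

Answer: FQM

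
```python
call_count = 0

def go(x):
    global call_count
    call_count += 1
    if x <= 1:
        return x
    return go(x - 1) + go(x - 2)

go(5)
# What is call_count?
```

Calls(x) = 1 + Calls(x-1) + Calls(x-2); Calls(0)=Calls(1)=1. For x=5 this gives 15.

Answer: 15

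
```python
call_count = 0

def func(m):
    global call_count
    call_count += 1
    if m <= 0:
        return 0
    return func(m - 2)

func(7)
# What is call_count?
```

Linear recursion stepping by 2: 5 calls from m=7 down to ≤0.

Answer: 5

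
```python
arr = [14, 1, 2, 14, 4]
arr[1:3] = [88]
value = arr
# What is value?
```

Trace:
`arr = [14, 1, 2, 14, 4]` → arr = [14, 1, 2, 14, 4]
`arr[1:3] = [88]` → arr = [14, 88, 14, 4]
`value = arr` → value = [14, 88, 14, 4]
So value = [14, 88, 14, 4]

Answer: [14, 88, 14, 4]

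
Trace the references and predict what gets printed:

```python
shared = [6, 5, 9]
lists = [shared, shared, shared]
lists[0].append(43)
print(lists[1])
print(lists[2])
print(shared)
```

Key concept: list of same reference.
Step by step:
`shared = [6, 5, 9]` → shared = [6, 5, 9]
`lists = [shared, shared, shared]` → lists = [[6, 5, 9], [6, 5, 9], [6, 5, 9]]
`lists[0].append(43)` → shared = [6, 5, 9, 43]; lists = [[6, 5, 9, 43], [6, 5, 9, 43], [6, 5, 9, 43]]
`print(lists[1])` → prints [6, 5, 9, 43]
`print(lists[2])` → prints [6, 5, 9, 43]
`print(shared)` → prints [6, 5, 9, 43]

Answer:
[6, 5, 9, 43]
[6, 5, 9, 43]
[6, 5, 9, 43]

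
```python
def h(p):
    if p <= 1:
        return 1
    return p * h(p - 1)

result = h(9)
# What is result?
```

h(9) = 9 * 8 * 7 * 6 * 5 * 4 * 3 * 2 * 1 = 362880

Answer: 362880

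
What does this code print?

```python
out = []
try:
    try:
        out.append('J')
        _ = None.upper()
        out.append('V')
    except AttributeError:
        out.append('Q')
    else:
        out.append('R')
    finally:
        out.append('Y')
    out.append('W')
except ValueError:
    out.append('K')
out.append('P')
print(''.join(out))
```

Execution trace: 'J' (inner try body) → 'Q' (inner except AttributeError) → 'Y' (inner finally) → 'W' (try body, no exception) → 'P' (after the try/except). Output: JQYWP

Answer: JQYWP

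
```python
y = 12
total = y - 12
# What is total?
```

Trace:
`y = 12` → y = 12
`total = y - 12` → total = 0
So total = 0

Answer: 0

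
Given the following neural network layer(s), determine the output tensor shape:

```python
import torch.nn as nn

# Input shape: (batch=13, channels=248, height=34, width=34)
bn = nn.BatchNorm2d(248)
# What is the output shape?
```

Input: (13, 248, 34, 34) -> Output: (13, 248, 34, 34)

Answer: (13, 248, 34, 34)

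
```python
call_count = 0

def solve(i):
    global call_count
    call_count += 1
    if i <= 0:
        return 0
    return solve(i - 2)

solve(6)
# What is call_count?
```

Linear recursion stepping by 2: 4 calls from i=6 down to ≤0.

Answer: 4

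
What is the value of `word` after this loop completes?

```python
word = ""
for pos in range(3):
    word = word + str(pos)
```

Concatenate digits 0 to 2
`word` takes the values: "" → "0" → "01" → "012"

Answer: "012"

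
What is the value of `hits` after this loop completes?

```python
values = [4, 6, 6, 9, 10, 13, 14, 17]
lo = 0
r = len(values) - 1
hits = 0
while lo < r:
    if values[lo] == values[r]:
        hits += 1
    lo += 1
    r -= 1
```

Count matching pairs from ends
`hits` takes the values: 0

Answer: 0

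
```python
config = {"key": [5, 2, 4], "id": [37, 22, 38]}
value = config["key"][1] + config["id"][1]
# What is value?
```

Trace:
`config = {"key": [5, 2, 4], "id": [37, 22, 38]}` → config = {'key': [5, 2, 4], 'id': [37, 22, 38]}
`value = config["key"][1] + config["id"][1]` → value = 24
So value = 24

Answer: 24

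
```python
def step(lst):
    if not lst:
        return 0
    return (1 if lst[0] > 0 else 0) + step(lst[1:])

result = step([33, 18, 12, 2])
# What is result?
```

Count of positive elements in [33, 18, 12, 2] = 4

Answer: 4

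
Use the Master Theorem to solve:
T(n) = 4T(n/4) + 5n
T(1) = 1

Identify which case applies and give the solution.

a=4, b=4, f(n)=5n. log_4(4) = 1. Since c=1 = 1, Case 2 applies: T(n) = Θ(n^log_b(a) · log n) = O(n log n).

Answer: O(n log n) - Case 2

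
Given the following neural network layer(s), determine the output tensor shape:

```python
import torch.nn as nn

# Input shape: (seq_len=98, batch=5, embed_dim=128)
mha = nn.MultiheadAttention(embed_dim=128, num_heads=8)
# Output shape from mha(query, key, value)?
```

Input: (98, 5, 128) -> Output: (98, 5, 128)

Answer: (98, 5, 128)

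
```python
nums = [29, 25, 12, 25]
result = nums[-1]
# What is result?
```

Trace:
`nums = [29, 25, 12, 25]` → nums = [29, 25, 12, 25]
`result = nums[-1]` → result = 25
So result = 25

Answer: 25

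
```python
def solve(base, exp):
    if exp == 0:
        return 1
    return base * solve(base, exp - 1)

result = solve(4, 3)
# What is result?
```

solve(4, 3) = 4 * 4 * 4 = 64

Answer: 64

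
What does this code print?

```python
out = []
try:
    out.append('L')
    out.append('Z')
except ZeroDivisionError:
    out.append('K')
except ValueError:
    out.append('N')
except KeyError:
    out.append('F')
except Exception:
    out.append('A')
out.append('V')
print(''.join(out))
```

Execution trace: 'L' (try body) → 'Z' (try body, no exception) → 'V' (after the try/except). Output: LZV

Answer: LZV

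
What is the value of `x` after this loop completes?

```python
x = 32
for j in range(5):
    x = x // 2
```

Halve 5 times: 32 // 2^5 = 1
`x` takes the values: 32 → 16 → 8 → 4 → 2 → 1

Answer: 1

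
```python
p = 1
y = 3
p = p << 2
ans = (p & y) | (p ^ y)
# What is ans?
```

Trace:
`p = 1` → p = 1
`y = 3` → y = 3
`p = p << 2` → p = 4
`ans = (p & y) | (p ^ y)` → ans = 7
So ans = 7

Answer: 7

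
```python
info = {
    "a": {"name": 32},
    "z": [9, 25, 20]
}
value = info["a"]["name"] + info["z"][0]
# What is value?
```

Trace:
`info = { ...` → info = {'a': {'name': 32}, 'z': [9, 25, 20]}
`value = info["a"]["name"] + info["z"][0]` → value = 41
So value = 41

Answer: 41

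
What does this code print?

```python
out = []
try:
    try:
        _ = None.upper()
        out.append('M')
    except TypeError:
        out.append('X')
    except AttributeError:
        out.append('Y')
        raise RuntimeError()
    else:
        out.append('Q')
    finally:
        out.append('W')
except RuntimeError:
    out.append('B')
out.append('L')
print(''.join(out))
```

Execution trace: 'Y' (inner except AttributeError) → 'W' (inner finally) → 'B' (outer except RuntimeError) → 'L' (after the try/except). Output: YWBL

Answer: YWBL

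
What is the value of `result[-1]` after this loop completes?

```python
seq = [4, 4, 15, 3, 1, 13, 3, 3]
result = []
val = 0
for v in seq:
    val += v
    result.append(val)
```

Cumulative sum ends at 46
`result` takes the values: [] → [4] → [4, 8] → [4, 8, 23] → [4, 8, 23, 26] → [4, 8, 23, 26, 27] → [4, 8, 23, 26, 27, 40] → [4, 8, 23, 26, 27, 40, 43] → [4, 8, 23, 26, 27, 40, 43, 46]
So `result[-1]` = 46

Answer: 46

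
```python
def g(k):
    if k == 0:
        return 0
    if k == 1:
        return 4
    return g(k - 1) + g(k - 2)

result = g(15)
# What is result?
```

Build up from base cases: g(0)=0, g(1)=4, g(2)=4, g(3)=8, g(4)=12, g(5)=20, g(6)=32, ..., g(15)=2440

Answer: 2440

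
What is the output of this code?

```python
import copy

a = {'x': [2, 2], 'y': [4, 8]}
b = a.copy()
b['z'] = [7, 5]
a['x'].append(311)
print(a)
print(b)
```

Key concept: shallow copy of dict with mutable values.
Step by step:
`a = {'x': [2, 2], 'y': [4, 8]}` → a = {'x': [2, 2], 'y': [4, 8]}
`b = a.copy()` → b = {'x': [2, 2], 'y': [4, 8]}
`b['z'] = [7, 5]` → b = {'x': [2, 2], 'y': [4, 8], 'z': [7, 5]}
`a['x'].append(311)` → a = {'x': [2, 2, 311], 'y': [4, 8]}; b = {'x': [2, 2, 311], 'y': [4, 8], 'z': [7, 5]}
`print(a)` → prints {'x': [2, 2, 311], 'y': [4, 8]}
`print(b)` → prints {'x': [2, 2, 311], 'y': [4, 8], 'z': [7, 5]}

Answer:
{'x': [2, 2, 311], 'y': [4, 8]}
{'x': [2, 2, 311], 'y': [4, 8], 'z': [7, 5]}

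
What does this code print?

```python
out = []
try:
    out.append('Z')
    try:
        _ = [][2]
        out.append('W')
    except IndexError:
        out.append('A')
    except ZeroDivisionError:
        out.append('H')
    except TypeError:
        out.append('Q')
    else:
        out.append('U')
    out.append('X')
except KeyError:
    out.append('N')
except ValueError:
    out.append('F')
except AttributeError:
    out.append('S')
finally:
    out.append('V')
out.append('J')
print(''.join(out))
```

Execution trace: 'Z' (try body) → 'A' (inner except IndexError) → 'X' (try body, no exception) → 'V' (finally) → 'J' (after the try/except). Output: ZAXVJ

Answer: ZAXVJ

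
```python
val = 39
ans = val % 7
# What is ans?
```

Trace:
`val = 39` → val = 39
`ans = val % 7` → ans = 4
So ans = 4

Answer: 4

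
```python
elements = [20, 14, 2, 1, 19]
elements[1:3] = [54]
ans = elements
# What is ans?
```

Trace:
`elements = [20, 14, 2, 1, 19]` → elements = [20, 14, 2, 1, 19]
`elements[1:3] = [54]` → elements = [20, 54, 1, 19]
`ans = elements` → ans = [20, 54, 1, 19]
So ans = [20, 54, 1, 19]

Answer: [20, 54, 1, 19]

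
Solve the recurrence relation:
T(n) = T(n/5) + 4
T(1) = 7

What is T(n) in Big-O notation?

Each step divides n by 5 and adds 4. After log_5(n) steps we reach T(1)=7. So T(n) = 4·log_5(n) + 7 = O(log n).

Answer: O(log n)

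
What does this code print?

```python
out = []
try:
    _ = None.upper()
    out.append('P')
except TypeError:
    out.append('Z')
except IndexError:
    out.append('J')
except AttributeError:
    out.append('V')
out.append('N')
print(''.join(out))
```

Execution trace: 'V' (except AttributeError) → 'N' (after the try/except). Output: VN

Answer: VN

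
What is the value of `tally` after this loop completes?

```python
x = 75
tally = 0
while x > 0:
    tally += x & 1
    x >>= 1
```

Count set bits in 75 (binary: 0b1001011)
`tally` takes the values: 0 → 1 → 2 → 3 → 4

Answer: 4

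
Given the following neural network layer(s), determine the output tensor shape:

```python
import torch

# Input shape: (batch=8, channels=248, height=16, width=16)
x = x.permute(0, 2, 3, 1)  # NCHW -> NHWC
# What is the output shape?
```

Input: (8, 248, 16, 16) -> Output: (8, 16, 16, 248)

Answer: (8, 16, 16, 248)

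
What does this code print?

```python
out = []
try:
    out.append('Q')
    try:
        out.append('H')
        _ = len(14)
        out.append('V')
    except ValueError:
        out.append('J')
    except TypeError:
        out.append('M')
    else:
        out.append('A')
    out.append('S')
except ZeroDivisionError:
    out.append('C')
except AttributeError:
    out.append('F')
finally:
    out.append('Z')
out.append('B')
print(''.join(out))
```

Execution trace: 'Q' (try body) → 'H' (inner try body) → 'M' (inner except TypeError) → 'S' (try body, no exception) → 'Z' (finally) → 'B' (after the try/except). Output: QHMSZB

Answer: QHMSZB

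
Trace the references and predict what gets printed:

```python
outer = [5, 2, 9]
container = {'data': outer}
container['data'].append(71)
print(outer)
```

Key concept: dict holds reference to list.
Step by step:
`outer = [5, 2, 9]` → outer = [5, 2, 9]
`container = {'data': outer}` → container = {'data': [5, 2, 9]}
`container['data'].append(71)` → outer = [5, 2, 9, 71]; container = {'data': [5, 2, 9, 71]}
`print(outer)` → prints [5, 2, 9, 71]

Answer: [5, 2, 9, 71]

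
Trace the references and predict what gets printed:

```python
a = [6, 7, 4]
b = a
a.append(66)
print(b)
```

Key concept: basic list aliasing.
Step by step:
`a = [6, 7, 4]` → a = [6, 7, 4]
`b = a` → b = [6, 7, 4] (same object as a)
`a.append(66)` → a = [6, 7, 4, 66] (same object as b); b = [6, 7, 4, 66] (same object as a)
`print(b)` → prints [6, 7, 4, 66]

Answer: [6, 7, 4, 66]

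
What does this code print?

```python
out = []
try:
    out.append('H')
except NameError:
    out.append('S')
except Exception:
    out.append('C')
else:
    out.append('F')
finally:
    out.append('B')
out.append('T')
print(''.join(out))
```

Execution trace: 'H' (try body, no exception) → 'F' (else) → 'B' (finally) → 'T' (after the try/except). Output: HFBT

Answer: HFBT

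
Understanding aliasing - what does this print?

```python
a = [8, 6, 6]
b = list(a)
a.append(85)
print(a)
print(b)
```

Key concept: list() constructor creates copy.
Step by step:
`a = [8, 6, 6]` → a = [8, 6, 6]
`b = list(a)` → b = [8, 6, 6]
`a.append(85)` → a = [8, 6, 6, 85]
`print(a)` → prints [8, 6, 6, 85]
`print(b)` → prints [8, 6, 6]

Answer:
[8, 6, 6, 85]
[8, 6, 6]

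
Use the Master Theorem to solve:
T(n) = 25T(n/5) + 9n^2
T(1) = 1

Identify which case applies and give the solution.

a=25, b=5, f(n)=9n^2. log_5(25) = 2. Since c=2 = 2, Case 2 applies: T(n) = Θ(n^log_b(a) · log n) = O(n^2 log n).

Answer: O(n^2 log n) - Case 2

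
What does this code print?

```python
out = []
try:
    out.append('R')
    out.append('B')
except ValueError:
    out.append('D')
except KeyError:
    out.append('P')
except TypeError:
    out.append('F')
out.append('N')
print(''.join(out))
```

Execution trace: 'R' (try body) → 'B' (try body, no exception) → 'N' (after the try/except). Output: RBN

Answer: RBN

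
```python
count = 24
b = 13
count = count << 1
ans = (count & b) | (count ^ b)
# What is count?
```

Trace:
`count = 24` → count = 24
`b = 13` → b = 13
`count = count << 1` → count = 48
`ans = (count & b) | (count ^ b)` → ans = 61
So count = 48

Answer: 48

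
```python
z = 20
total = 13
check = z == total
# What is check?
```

Trace:
`z = 20` → z = 20
`total = 13` → total = 13
`check = z == total` → check = False
So check = False

Answer: False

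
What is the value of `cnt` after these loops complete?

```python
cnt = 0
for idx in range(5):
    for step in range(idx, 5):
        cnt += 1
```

Upper triangle: 5 + 4 + ... + 1
`cnt` takes the values: 0 → 1 → 2 → 3 → 4 → 5 → 6 → 7 → 8 → 9 → 10 → 11 → 12 → 13 → 14 → 15

Answer: 15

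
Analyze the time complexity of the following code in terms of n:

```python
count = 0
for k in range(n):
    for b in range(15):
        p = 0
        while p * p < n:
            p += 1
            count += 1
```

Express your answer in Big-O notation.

Each loop level contributes: n × 1 × √n. Multiplying the contributions gives O(n√n).

Answer: O(n√n)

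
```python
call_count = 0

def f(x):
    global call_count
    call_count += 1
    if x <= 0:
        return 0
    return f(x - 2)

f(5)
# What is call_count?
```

Linear recursion stepping by 2: 4 calls from x=5 down to ≤0.

Answer: 4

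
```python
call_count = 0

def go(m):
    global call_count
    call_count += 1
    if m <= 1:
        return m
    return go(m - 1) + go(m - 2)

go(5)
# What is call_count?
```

Calls(m) = 1 + Calls(m-1) + Calls(m-2); Calls(0)=Calls(1)=1. For m=5 this gives 15.

Answer: 15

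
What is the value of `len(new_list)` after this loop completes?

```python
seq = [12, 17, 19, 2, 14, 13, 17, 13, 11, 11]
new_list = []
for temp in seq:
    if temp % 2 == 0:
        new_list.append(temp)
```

Count even numbers in [12, 17, 19, 2, 14, 13, 17, 13, 11, 11]
`new_list` takes the values: [] → [12] → [12, 2] → [12, 2, 14]
So `len(new_list)` = 3

Answer: 3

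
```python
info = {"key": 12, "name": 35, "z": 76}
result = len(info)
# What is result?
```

Trace:
`info = {"key": 12, "name": 35, "z": 76}` → info = {'key': 12, 'name': 35, 'z': 76}
`result = len(info)` → result = 3
So result = 3

Answer: 3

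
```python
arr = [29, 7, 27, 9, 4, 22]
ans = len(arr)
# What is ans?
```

Trace:
`arr = [29, 7, 27, 9, 4, 22]` → arr = [29, 7, 27, 9, 4, 22]
`ans = len(arr)` → ans = 6
So ans = 6

Answer: 6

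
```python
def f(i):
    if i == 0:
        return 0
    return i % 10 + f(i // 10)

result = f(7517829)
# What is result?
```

Sum of digits of 7517829: 9 + 2 + 8 + 7 + 1 + 5 + 7 = 39

Answer: 39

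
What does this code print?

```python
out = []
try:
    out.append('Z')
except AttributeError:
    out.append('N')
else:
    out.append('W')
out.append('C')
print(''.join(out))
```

Execution trace: 'Z' (try body, no exception) → 'W' (else) → 'C' (after the try/except). Output: ZWC

Answer: ZWC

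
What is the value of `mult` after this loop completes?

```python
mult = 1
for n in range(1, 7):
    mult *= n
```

6! = 720
`mult` takes the values: 1 → 2 → 6 → 24 → 120 → 720

Answer: 720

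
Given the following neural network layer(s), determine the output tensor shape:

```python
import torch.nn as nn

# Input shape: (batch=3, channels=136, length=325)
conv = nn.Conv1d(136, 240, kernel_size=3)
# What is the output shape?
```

Input: (3, 136, 325) -> Output: (3, 240, 323)

Answer: (3, 240, 323)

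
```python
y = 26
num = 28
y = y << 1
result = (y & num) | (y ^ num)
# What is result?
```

Trace:
`y = 26` → y = 26
`num = 28` → num = 28
`y = y << 1` → y = 52
`result = (y & num) | (y ^ num)` → result = 60
So result = 60

Answer: 60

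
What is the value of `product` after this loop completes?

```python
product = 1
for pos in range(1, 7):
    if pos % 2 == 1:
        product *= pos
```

Product of odd numbers 1 to 6
`product` takes the values: 1 → 3 → 15

Answer: 15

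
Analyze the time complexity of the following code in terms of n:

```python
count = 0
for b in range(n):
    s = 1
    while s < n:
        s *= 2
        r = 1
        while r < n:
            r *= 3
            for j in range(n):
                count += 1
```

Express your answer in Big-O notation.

Each loop level contributes: n × log n × log n × n. Multiplying the contributions gives O(n^2 log² n).

Answer: O(n^2 log² n)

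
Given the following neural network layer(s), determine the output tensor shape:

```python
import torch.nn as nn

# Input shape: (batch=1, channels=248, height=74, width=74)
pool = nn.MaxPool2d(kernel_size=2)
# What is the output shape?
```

Input: (1, 248, 74, 74) -> Output: (1, 248, 37, 37)

Answer: (1, 248, 37, 37)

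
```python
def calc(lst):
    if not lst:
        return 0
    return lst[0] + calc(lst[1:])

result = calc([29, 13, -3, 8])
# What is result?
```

29 + 13 + (-3) + 8 + 0 = 47

Answer: 47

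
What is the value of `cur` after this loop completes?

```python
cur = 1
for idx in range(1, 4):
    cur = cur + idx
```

Start at 1, add 1 through 3
`cur` takes the values: 1 → 2 → 4 → 7

Answer: 7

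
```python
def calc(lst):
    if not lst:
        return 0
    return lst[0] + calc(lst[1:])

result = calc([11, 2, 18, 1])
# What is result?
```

11 + 2 + 18 + 1 + 0 = 32

Answer: 32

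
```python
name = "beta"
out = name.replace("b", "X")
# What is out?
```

Trace:
`name = "beta"` → name = 'beta'
`out = name.replace("b", "X")` → out = 'Xeta'
So out = 'Xeta'

Answer: 'Xeta'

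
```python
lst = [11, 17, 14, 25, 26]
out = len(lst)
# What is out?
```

Trace:
`lst = [11, 17, 14, 25, 26]` → lst = [11, 17, 14, 25, 26]
`out = len(lst)` → out = 5
So out = 5

Answer: 5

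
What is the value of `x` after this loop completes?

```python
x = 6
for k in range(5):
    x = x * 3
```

Multiply by 3, 5 times: 6 * 3^5 = 1458
`x` takes the values: 6 → 18 → 54 → 162 → 486 → 1458

Answer: 1458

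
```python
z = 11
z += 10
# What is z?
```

Trace:
`z = 11` → z = 11
`z += 10` → z = 21
So z = 21

Answer: 21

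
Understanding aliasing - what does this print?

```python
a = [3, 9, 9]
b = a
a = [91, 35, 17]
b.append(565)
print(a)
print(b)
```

Key concept: rebinding vs mutation: a is rebound to a new list, b still points at the original.
Step by step:
`a = [3, 9, 9]` → a = [3, 9, 9]
`b = a` → b = [3, 9, 9] (same object as a)
`a = [91, 35, 17]` → a = [91, 35, 17]
`b.append(565)` → b = [3, 9, 9, 565]
`print(a)` → prints [91, 35, 17]
`print(b)` → prints [3, 9, 9, 565]

Answer:
[91, 35, 17]
[3, 9, 9, 565]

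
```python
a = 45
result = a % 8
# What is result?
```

Trace:
`a = 45` → a = 45
`result = a % 8` → result = 5
So result = 5

Answer: 5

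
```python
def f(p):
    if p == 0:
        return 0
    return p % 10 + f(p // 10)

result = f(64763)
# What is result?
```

Sum of digits of 64763: 3 + 6 + 7 + 4 + 6 = 26

Answer: 26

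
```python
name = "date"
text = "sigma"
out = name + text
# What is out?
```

Trace:
`name = "date"` → name = 'date'
`text = "sigma"` → text = 'sigma'
`out = name + text` → out = 'datesigma'
So out = 'datesigma'

Answer: 'datesigma'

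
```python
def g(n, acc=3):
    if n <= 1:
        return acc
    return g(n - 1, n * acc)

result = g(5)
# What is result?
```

Accumulator trace (n, acc): (5, 3) -> (4, 15) -> (3, 60) -> (2, 180) -> (1, 360) -> return 360

Answer: 360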